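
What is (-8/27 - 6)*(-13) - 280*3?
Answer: -20470/27 ≈ -758.15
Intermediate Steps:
(-8/27 - 6)*(-13) - 280*3 = (-8*1/27 - 6)*(-13) - 1*840 = (-8/27 - 6)*(-13) - 840 = -170/27*(-13) - 840 = 2210/27 - 840 = -20470/27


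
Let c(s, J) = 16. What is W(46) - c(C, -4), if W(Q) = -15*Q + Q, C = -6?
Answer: -660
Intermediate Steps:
W(Q) = -14*Q
W(46) - c(C, -4) = -14*46 - 1*16 = -644 - 16 = -660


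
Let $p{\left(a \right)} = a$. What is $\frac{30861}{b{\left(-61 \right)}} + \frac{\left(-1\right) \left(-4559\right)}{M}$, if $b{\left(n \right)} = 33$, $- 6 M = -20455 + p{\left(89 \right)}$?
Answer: $\frac{104902968}{112013} \approx 936.53$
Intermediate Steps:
$M = \frac{10183}{3}$ ($M = - \frac{-20455 + 89}{6} = \left(- \frac{1}{6}\right) \left(-20366\right) = \frac{10183}{3} \approx 3394.3$)
$\frac{30861}{b{\left(-61 \right)}} + \frac{\left(-1\right) \left(-4559\right)}{M} = \frac{30861}{33} + \frac{\left(-1\right) \left(-4559\right)}{\frac{10183}{3}} = 30861 \cdot \frac{1}{33} + 4559 \cdot \frac{3}{10183} = \frac{10287}{11} + \frac{13677}{10183} = \frac{104902968}{112013}$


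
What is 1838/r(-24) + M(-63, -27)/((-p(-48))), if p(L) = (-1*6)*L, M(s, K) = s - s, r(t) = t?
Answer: -919/12 ≈ -76.583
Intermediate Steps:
M(s, K) = 0
p(L) = -6*L
1838/r(-24) + M(-63, -27)/((-p(-48))) = 1838/(-24) + 0/((-(-6)*(-48))) = 1838*(-1/24) + 0/((-1*288)) = -919/12 + 0/(-288) = -919/12 + 0*(-1/288) = -919/12 + 0 = -919/12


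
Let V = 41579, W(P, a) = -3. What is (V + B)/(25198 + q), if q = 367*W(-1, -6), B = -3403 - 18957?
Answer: 19219/24097 ≈ 0.79757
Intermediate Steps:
B = -22360
q = -1101 (q = 367*(-3) = -1101)
(V + B)/(25198 + q) = (41579 - 22360)/(25198 - 1101) = 19219/24097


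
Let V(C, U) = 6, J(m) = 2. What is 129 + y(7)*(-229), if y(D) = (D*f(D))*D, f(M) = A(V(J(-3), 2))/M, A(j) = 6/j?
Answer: -1474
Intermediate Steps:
f(M) = 1/M (f(M) = (6/6)/M = (6*(⅙))/M = 1/M)
y(D) = D (y(D) = (D/D)*D = 1*D = D)
129 + y(7)*(-229) = 129 + 7*(-229) = 129 - 1603 = -1474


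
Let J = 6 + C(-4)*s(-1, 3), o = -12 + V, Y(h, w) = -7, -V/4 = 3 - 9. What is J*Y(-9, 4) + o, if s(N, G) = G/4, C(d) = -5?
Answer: -15/4 ≈ -3.7500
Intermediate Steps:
V = 24 (V = -4*(3 - 9) = -4*(-6) = 24)
s(N, G) = G/4 (s(N, G) = G*(¼) = G/4)
o = 12 (o = -12 + 24 = 12)
J = 9/4 (J = 6 - 5*3/4 = 6 - 5*¾ = 6 - 15/4 = 9/4 ≈ 2.2500)
J*Y(-9, 4) + o = (9/4)*(-7) + 12 = -63/4 + 12 = -15/4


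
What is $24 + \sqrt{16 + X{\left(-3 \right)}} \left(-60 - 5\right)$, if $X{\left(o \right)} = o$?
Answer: $24 - 65 \sqrt{13} \approx -210.36$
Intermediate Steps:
$24 + \sqrt{16 + X{\left(-3 \right)}} \left(-60 - 5\right) = 24 + \sqrt{16 - 3} \left(-60 - 5\right) = 24 + \sqrt{13} \left(-65\right) = 24 - 65 \sqrt{13}$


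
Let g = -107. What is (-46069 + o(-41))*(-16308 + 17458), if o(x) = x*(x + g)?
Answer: -46001150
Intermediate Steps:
o(x) = x*(-107 + x) (o(x) = x*(x - 107) = x*(-107 + x))
(-46069 + o(-41))*(-16308 + 17458) = (-46069 - 41*(-107 - 41))*(-16308 + 17458) = (-46069 - 41*(-148))*1150 = (-46069 + 6068)*1150 = -40001*1150 = -46001150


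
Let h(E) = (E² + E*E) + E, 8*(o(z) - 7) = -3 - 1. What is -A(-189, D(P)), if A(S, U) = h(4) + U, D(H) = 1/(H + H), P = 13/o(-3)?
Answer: -145/4 ≈ -36.250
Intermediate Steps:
o(z) = 13/2 (o(z) = 7 + (-3 - 1)/8 = 7 + (⅛)*(-4) = 7 - ½ = 13/2)
h(E) = E + 2*E² (h(E) = (E² + E²) + E = 2*E² + E = E + 2*E²)
P = 2 (P = 13/(13/2) = 13*(2/13) = 2)
D(H) = 1/(2*H)
A(S, U) = 36 + U (A(S, U) = 4*(1 + 2*4) + U = 4*(1 + 8) + U = 4*9 + U = 36 + U)
-A(-189, D(P)) = -(36 + (½)/2) = -(36 + (½)*(½)) = -(36 + ¼) = -1*145/4 = -145/4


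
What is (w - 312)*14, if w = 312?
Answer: 0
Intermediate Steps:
(w - 312)*14 = (312 - 312)*14 = 0*14 = 0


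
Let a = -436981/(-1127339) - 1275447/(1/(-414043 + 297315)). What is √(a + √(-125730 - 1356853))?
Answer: √(189211062386646972843695 + 1270893220921*I*√1482583)/1127339 ≈ 3.8585e+5 + 0.0015778*I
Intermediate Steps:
a = 167838655796213005/1127339 (a = -436981*(-1/1127339) - 1275447/(1/(-116728)) = 436981/1127339 - 1275447/(-1/116728) = 436981/1127339 - 1275447*(-116728) = 436981/1127339 + 148880377416 = 167838655796213005/1127339 ≈ 1.4888e+11)
√(a + √(-125730 - 1356853)) = √(167838655796213005/1127339 + √(-125730 - 1356853)) = √(167838655796213005/1127339 + √(-1482583)) = √(167838655796213005/1127339 + I*√1482583)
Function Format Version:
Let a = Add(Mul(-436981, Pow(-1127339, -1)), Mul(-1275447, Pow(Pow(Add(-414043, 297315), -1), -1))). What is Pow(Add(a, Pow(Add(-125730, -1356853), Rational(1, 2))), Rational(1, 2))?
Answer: Mul(Rational(1, 1127339), Pow(Add(189211062386646972843695, Mul(1270893220921, I, Pow(1482583, Rational(1, 2)))), Rational(1, 2))) ≈ Add(3.8585e+5, Mul(0.0015778, I))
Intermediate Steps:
a = Rational(167838655796213005, 1127339) (a = Add(Mul(-436981, Rational(-1, 1127339)), Mul(-1275447, Pow(Pow(-116728, -1), -1))) = Add(Rational(436981, 1127339), Mul(-1275447, Pow(Rational(-1, 116728), -1))) = Add(Rational(436981, 1127339), Mul(-1275447, -116728)) = Add(Rational(436981, 1127339), 148880377416) = Rational(167838655796213005, 1127339) ≈ 1.4888e+11)
Pow(Add(a, Pow(Add(-125730, -1356853), Rational(1, 2))), Rational(1, 2)) = Pow(Add(Rational(167838655796213005, 1127339), Pow(Add(-125730, -1356853), Rational(1, 2))), Rational(1, 2)) = Pow(Add(Rational(167838655796213005, 1127339), Pow(-1482583, Rational(1, 2))), Rational(1, 2)) = Pow(Add(Rational(167838655796213005, 1127339), Mul(I, Pow(1482583, Rational(1, 2)))), Rational(1, 2))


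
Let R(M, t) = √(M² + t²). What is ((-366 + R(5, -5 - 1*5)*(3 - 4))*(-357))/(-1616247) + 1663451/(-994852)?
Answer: -10102283299/5763177636 - 595*√5/538749 ≈ -1.7554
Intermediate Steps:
((-366 + R(5, -5 - 1*5)*(3 - 4))*(-357))/(-1616247) + 1663451/(-994852) = ((-366 + √(5² + (-5 - 1*5)²)*(3 - 4))*(-357))/(-1616247) + 1663451/(-994852) = ((-366 + √(25 + (-5 - 5)²)*(-1))*(-357))*(-1/1616247) + 1663451*(-1/994852) = ((-366 + √(25 + (-10)²)*(-1))*(-357))*(-1/1616247) - 1663451/994852 = ((-366 + √(25 + 100)*(-1))*(-357))*(-1/1616247) - 1663451/994852 = ((-366 + √125*(-1))*(-357))*(-1/1616247) - 1663451/994852 = ((-366 + (5*√5)*(-1))*(-357))*(-1/1616247) - 1663451/994852 = ((-366 - 5*√5)*(-357))*(-1/1616247) - 1663451/994852 = (130662 + 1785*√5)*(-1/1616247) - 1663451/994852 = (-14518/179583 - 595*√5/538749) - 1663451/994852 = -10102283299/5763177636 - 595*√5/538749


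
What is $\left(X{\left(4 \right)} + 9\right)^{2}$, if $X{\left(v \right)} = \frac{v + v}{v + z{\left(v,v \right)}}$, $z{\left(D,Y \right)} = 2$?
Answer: $\frac{961}{9} \approx 106.78$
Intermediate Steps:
$X{\left(v \right)} = \frac{2 v}{2 + v}$ ($X{\left(v \right)} = \frac{v + v}{v + 2} = \frac{2 v}{2 + v}$)
$\left(X{\left(4 \right)} + 9\right)^{2} = \left(2 \cdot 4 \frac{1}{2 + 4} + 9\right)^{2} = \left(2 \cdot 4 \cdot \frac{1}{6} + 9\right)^{2} = \left(\frac{4}{3} + 9\right)^{2} = \left(\frac{31}{3}\right)^{2} = \frac{961}{9}$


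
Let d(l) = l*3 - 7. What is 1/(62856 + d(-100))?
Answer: 1/62549 ≈ 1.5987e-5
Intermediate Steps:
d(l) = -7 + 3*l (d(l) = 3*l - 7 = -7 + 3*l)
1/(62856 + d(-100)) = 1/(62856 + (-7 + 3*(-100))) = 1/(62856 + (-7 - 300)) = 1/(62856 - 307) = 1/62549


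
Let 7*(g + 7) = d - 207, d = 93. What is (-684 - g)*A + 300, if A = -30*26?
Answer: 3609600/7 ≈ 5.1566e+5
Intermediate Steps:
A = -780
g = -163/7 (g = -7 + (93 - 207)/7 = -7 + (1/7)*(-114) = -7 - 114/7 = -163/7 ≈ -23.286)
(-684 - g)*A + 300 = (-684 - 1*(-163/7))*(-780) + 300 = (-684 + 163/7)*(-780) + 300 = -4625/7*(-780) + 300 = 3607500/7 + 300 = 3609600/7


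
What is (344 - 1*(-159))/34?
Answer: 503/34 ≈ 14.794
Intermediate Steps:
(344 - 1*(-159))/34 = (344 + 159)*(1/34) = 503*(1/34) = 503/34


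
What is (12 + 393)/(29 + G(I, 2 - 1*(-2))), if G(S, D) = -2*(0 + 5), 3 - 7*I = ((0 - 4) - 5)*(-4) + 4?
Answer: 405/19 ≈ 21.316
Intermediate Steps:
I = -37/7 (I = 3/7 - (((0 - 4) - 5)*(-4) + 4)/7 = 3/7 - ((-4 - 5)*(-4) + 4)/7 = 3/7 - (-9*(-4) + 4)/7 = 3/7 - (36 + 4)/7 = 3/7 - 1/7*40 = 3/7 - 40/7 = -37/7 ≈ -5.2857)
G(S, D) = -10 (G(S, D) = -2*5 = -10)
(12 + 393)/(29 + G(I, 2 - 1*(-2))) = (12 + 393)/(29 - 10) = 405/19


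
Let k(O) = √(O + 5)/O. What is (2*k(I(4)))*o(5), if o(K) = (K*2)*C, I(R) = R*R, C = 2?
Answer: 5*√21/2 ≈ 11.456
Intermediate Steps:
I(R) = R²
o(K) = 4*K (o(K) = (K*2)*2 = (2*K)*2 = 4*K)
k(O) = √(5 + O)/O
(2*k(I(4)))*o(5) = (2*(√(5 + 4²)/(4²)))*(4*5) = (2*(√(5 + 16)/16))*20 = (2*(√21/16))*20 = (√21/8)*20 = 5*√21/2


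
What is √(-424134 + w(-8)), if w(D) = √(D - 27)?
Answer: √(-424134 + I*√35) ≈ 0.005 + 651.26*I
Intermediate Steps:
w(D) = √(-27 + D)
√(-424134 + w(-8)) = √(-424134 + √(-27 - 8)) = √(-424134 + √(-35)) = √(-424134 + I*√35)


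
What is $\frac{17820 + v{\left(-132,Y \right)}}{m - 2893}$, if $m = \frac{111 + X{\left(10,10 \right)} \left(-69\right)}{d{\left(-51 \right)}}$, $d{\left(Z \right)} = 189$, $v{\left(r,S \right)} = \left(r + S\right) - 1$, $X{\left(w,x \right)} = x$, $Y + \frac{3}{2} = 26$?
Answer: $- \frac{2231649}{364904} \approx -6.1157$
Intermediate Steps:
$Y = \frac{49}{2}$ ($Y = - \frac{3}{2} + 26 = \frac{49}{2} \approx 24.5$)
$v{\left(r,S \right)} = -1 + S + r$ ($v{\left(r,S \right)} = \left(S + r\right) - 1 = -1 + S + r$)
$m = - \frac{193}{63}$ ($m = \frac{111 + 10 \left(-69\right)}{189} = \left(111 - 690\right) \frac{1}{189} = \left(-579\right) \frac{1}{189} = - \frac{193}{63} \approx -3.0635$)
$\frac{17820 + v{\left(-132,Y \right)}}{m - 2893} = \frac{17820 - \frac{217}{2}}{- \frac{193}{63} - 2893} = \frac{17820 - \frac{217}{2}}{- \frac{182452}{63}} = \frac{35423}{2} \left(- \frac{63}{182452}\right) = - \frac{2231649}{364904}$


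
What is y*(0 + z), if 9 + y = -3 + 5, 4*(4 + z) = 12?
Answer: 7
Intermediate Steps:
z = -1 (z = -4 + (¼)*12 = -4 + 3 = -1)
y = -7 (y = -9 + (-3 + 5) = -9 + 2 = -7)
y*(0 + z) = -7*(0 - 1) = -7*(-1) = 7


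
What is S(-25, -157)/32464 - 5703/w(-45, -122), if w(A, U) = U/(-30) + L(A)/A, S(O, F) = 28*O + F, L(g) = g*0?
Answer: -2777185157/1980304 ≈ -1402.4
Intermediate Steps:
L(g) = 0
S(O, F) = F + 28*O
w(A, U) = -U/30 (w(A, U) = U/(-30) + 0/A = U*(-1/30) + 0 = -U/30 + 0 = -U/30)
S(-25, -157)/32464 - 5703/w(-45, -122) = (-157 + 28*(-25))/32464 - 5703/((-1/30*(-122))) = (-157 - 700)*(1/32464) - 5703/61/15 = -857*1/32464 - 5703*15/61 = -857/32464 - 85545/61 = -2777185157/1980304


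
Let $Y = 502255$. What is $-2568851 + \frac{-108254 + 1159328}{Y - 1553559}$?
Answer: $- \frac{1350322191389}{525652} \approx -2.5689 \cdot 10^{6}$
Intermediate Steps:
$-2568851 + \frac{-108254 + 1159328}{Y - 1553559} = -2568851 + \frac{-108254 + 1159328}{502255 - 1553559} = -2568851 + \frac{1051074}{502255 - 1553559} = -2568851 + \frac{1051074}{-1051304} = -2568851 + 1051074 \left(- \frac{1}{1051304}\right) = -2568851 - \frac{525537}{525652} = - \frac{1350322191389}{525652}$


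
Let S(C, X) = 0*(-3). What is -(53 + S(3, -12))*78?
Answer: -4134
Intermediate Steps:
S(C, X) = 0
-(53 + S(3, -12))*78 = -(53 + 0)*78 = -53*78 = -1*4134 = -4134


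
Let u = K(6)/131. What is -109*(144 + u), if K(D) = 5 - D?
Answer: -2056067/131 ≈ -15695.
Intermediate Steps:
u = -1/131 (u = (5 - 1*6)/131 = (5 - 6)*(1/131) = -1*1/131 = -1/131 ≈ -0.0076336)
-109*(144 + u) = -109*(144 - 1/131) = -109*18863/131 = -2056067/131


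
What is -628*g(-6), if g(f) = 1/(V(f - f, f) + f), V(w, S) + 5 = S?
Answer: 628/17 ≈ 36.941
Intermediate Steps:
V(w, S) = -5 + S
g(f) = 1/(-5 + 2*f) (g(f) = 1/((-5 + f) + f) = 1/(-5 + 2*f))
-628*g(-6) = -628/(-5 + 2*(-6)) = -628/(-5 - 12) = -628/(-17) = -628*(-1/17) = 628/17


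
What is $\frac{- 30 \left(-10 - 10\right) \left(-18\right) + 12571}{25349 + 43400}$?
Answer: $\frac{1771}{68749} \approx 0.02576$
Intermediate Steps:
$\frac{- 30 \left(-10 - 10\right) \left(-18\right) + 12571}{25349 + 43400} = \frac{- 30 \left(-10 - 10\right) \left(-18\right) + 12571}{68749} = \left(\left(-30\right) \left(-20\right) \left(-18\right) + 12571\right) \frac{1}{68749} = \left(600 \left(-18\right) + 12571\right) \frac{1}{68749} = \left(-10800 + 12571\right) \frac{1}{68749} = 1771 \cdot \frac{1}{68749} = \frac{1771}{68749}$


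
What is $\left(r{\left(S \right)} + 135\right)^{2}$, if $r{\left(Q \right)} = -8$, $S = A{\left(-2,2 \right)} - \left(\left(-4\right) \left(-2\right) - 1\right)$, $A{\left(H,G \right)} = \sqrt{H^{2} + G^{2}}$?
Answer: $16129$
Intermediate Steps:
$A{\left(H,G \right)} = \sqrt{G^{2} + H^{2}}$
$S = -7 + 2 \sqrt{2}$ ($S = \sqrt{2^{2} + \left(-2\right)^{2}} - \left(\left(-4\right) \left(-2\right) - 1\right) = \sqrt{4 + 4} - \left(8 - 1\right) = \sqrt{8} - 7 = 2 \sqrt{2} - 7 = -7 + 2 \sqrt{2} \approx -4.1716$)
$\left(r{\left(S \right)} + 135\right)^{2} = \left(-8 + 135\right)^{2} = 127^{2} = 16129$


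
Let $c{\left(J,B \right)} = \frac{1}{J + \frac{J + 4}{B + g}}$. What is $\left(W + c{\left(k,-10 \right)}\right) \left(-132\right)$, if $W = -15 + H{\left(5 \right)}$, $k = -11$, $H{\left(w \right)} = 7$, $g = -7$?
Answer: $\frac{16027}{15} \approx 1068.5$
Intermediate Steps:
$c{\left(J,B \right)} = \frac{1}{J + \frac{4 + J}{-7 + B}}$ ($c{\left(J,B \right)} = \frac{1}{J + \frac{J + 4}{B - 7}} = \frac{1}{J + \frac{4 + J}{-7 + B}}$)
$W = -8$ ($W = -15 + 7 = -8$)
$\left(W + c{\left(k,-10 \right)}\right) \left(-132\right) = \left(-8 + \frac{-7 - 10}{4 - -66 - -110}\right) \left(-132\right) = \left(-8 + \frac{1}{4 + 66 + 110} \left(-17\right)\right) \left(-132\right) = \left(-8 + \frac{1}{180} \left(-17\right)\right) \left(-132\right) = \left(-8 - \frac{17}{180}\right) \left(-132\right) = \left(- \frac{1457}{180}\right) \left(-132\right) = \frac{16027}{15}$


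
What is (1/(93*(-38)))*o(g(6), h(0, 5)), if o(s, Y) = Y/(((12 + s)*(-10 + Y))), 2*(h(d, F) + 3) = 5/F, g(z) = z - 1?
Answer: -1/300390 ≈ -3.3290e-6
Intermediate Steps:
g(z) = -1 + z
h(d, F) = -3 + 5/(2*F) (h(d, F) = -3 + (5/F)/2 = -3 + 5/(2*F))
o(s, Y) = Y/((-10 + Y)*(12 + s)) (o(s, Y) = Y/(((-10 + Y)*(12 + s))) = Y*(1/((-10 + Y)*(12 + s))) = Y/((-10 + Y)*(12 + s)))
(1/(93*(-38)))*o(g(6), h(0, 5)) = (1/(93*(-38)))*((-3 + (5/2)/5)/(-120 - 10*(-1 + 6) + 12*(-3 + (5/2)/5) + (-3 + (5/2)/5)*(-1 + 6))) = ((1/93)*(-1/38))*((-3 + (5/2)*(⅕))/(-120 - 10*5 + 12*(-3 + (5/2)*(⅕)) + (-3 + (5/2)*(⅕))*5)) = -(-3 + ½)/(3534*(-120 - 50 + 12*(-3 + ½) + (-3 + ½)*5)) = -(-5)/(7068*(-120 - 50 + 12*(-5/2) - 5/2*5)) = -(-5)/(7068*(-120 - 50 - 30 - 25/2)) = -(-5)/(7068*(-425/2)) = -(-5)*(-2)/(7068*425) = -1/3534*1/85 = -1/300390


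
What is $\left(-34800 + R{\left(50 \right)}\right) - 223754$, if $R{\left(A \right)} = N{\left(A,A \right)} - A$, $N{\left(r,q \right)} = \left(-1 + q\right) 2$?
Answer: $-258506$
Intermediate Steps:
$N{\left(r,q \right)} = -2 + 2 q$
$R{\left(A \right)} = -2 + A$ ($R{\left(A \right)} = \left(-2 + 2 A\right) - A = -2 + A$)
$\left(-34800 + R{\left(50 \right)}\right) - 223754 = \left(-34800 + \left(-2 + 50\right)\right) - 223754 = \left(-34800 + 48\right) - 223754 = -34752 - 223754 = -258506$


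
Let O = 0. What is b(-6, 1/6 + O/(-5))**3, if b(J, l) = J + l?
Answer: -42875/216 ≈ -198.50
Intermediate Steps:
b(-6, 1/6 + O/(-5))**3 = (-6 + (1/6 + 0/(-5)))**3 = (-6 + (1*(1/6) + 0*(-1/5)))**3 = (-6 + (1/6 + 0))**3 = (-6 + 1/6)**3 = (-35/6)**3 = -42875/216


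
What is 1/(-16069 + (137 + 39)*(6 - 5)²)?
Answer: -1/15893 ≈ -6.2921e-5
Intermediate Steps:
1/(-16069 + (137 + 39)*(6 - 5)²) = 1/(-16069 + 176*1²) = 1/(-16069 + 176*1) = 1/(-16069 + 176) = 1/(-15893) = -1/15893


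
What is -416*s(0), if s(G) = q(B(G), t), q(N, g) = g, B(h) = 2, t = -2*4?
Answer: 3328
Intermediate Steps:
t = -8
s(G) = -8
-416*s(0) = -416*(-8) = 3328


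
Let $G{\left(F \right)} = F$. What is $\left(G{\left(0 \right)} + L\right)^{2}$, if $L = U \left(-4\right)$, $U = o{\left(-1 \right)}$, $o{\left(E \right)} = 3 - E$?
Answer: $256$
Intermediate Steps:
$U = 4$ ($U = 3 - -1 = 3 + 1 = 4$)
$L = -16$ ($L = 4 \left(-4\right) = -16$)
$\left(G{\left(0 \right)} + L\right)^{2} = \left(0 - 16\right)^{2} = \left(-16\right)^{2} = 256$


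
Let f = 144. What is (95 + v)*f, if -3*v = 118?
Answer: 8016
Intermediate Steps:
v = -118/3 (v = -⅓*118 = -118/3 ≈ -39.333)
(95 + v)*f = (95 - 118/3)*144 = (167/3)*144 = 8016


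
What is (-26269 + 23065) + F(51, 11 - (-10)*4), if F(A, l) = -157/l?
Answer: -163561/51 ≈ -3207.1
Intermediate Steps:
(-26269 + 23065) + F(51, 11 - (-10)*4) = (-26269 + 23065) - 157/(11 - (-10)*4) = -3204 - 157/(11 - 1*(-40)) = -3204 - 157/(11 + 40) = -3204 - 157/51 = -163561/51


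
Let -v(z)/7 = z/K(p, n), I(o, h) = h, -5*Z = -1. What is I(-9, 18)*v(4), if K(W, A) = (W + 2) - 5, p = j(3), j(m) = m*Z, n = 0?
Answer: 210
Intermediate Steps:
Z = ⅕ (Z = -⅕*(-1) = ⅕ ≈ 0.20000)
j(m) = m/5 (j(m) = m*(⅕) = m/5)
p = ⅗ (p = (⅕)*3 = ⅗ ≈ 0.60000)
K(W, A) = -3 + W (K(W, A) = (2 + W) - 5 = -3 + W)
v(z) = 35*z/12 (v(z) = -7*z/(-3 + ⅗) = -7*z/(-12/5) = -7*z*(-5)/12 = -(-35)*z/12 = 35*z/12)
I(-9, 18)*v(4) = 18*((35/12)*4) = 18*(35/3) = 210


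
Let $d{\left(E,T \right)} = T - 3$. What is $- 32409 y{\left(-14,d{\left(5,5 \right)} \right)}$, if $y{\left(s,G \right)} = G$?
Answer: $-64818$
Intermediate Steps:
$d{\left(E,T \right)} = -3 + T$ ($d{\left(E,T \right)} = T - 3 = -3 + T$)
$- 32409 y{\left(-14,d{\left(5,5 \right)} \right)} = - 32409 \left(-3 + 5\right) = \left(-32409\right) 2 = -64818$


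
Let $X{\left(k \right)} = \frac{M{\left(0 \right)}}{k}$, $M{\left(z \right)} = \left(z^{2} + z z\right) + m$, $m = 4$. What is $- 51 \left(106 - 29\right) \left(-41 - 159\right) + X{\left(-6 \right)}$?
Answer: $\frac{2356198}{3} \approx 7.854 \cdot 10^{5}$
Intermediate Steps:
$M{\left(z \right)} = 4 + 2 z^{2}$ ($M{\left(z \right)} = \left(z^{2} + z z\right) + 4 = \left(z^{2} + z^{2}\right) + 4 = 2 z^{2} + 4 = 4 + 2 z^{2}$)
$X{\left(k \right)} = \frac{4}{k}$ ($X{\left(k \right)} = \frac{4 + 2 \cdot 0^{2}}{k} = \frac{4 + 2 \cdot 0}{k} = \frac{4 + 0}{k} = \frac{4}{k}$)
$- 51 \left(106 - 29\right) \left(-41 - 159\right) + X{\left(-6 \right)} = - 51 \left(106 - 29\right) \left(-41 - 159\right) + \frac{4}{-6} = - 51 \cdot 77 \left(-200\right) + 4 \left(- \frac{1}{6}\right) = \left(-51\right) \left(-15400\right) - \frac{2}{3} = 785400 - \frac{2}{3} = \frac{2356198}{3}$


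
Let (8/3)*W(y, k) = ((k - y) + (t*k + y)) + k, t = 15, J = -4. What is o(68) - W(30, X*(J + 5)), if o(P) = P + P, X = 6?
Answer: 391/4 ≈ 97.750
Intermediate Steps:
o(P) = 2*P
W(y, k) = 51*k/8 (W(y, k) = 3*(((k - y) + (15*k + y)) + k)/8 = 3*(((k - y) + (y + 15*k)) + k)/8 = 3*(16*k + k)/8 = 3*(17*k)/8 = 51*k/8)
o(68) - W(30, X*(J + 5)) = 2*68 - 51*6*(-4 + 5)/8 = 136 - 51*6*1/8 = 136 - 51*6/8 = 136 - 1*153/4 = 136 - 153/4 = 391/4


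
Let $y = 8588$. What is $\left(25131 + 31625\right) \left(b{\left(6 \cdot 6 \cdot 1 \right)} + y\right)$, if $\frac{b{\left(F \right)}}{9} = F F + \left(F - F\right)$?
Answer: $1149422512$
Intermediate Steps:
$b{\left(F \right)} = 9 F^{2}$ ($b{\left(F \right)} = 9 \left(F F + \left(F - F\right)\right) = 9 \left(F^{2} + 0\right) = 9 F^{2}$)
$\left(25131 + 31625\right) \left(b{\left(6 \cdot 6 \cdot 1 \right)} + y\right) = \left(25131 + 31625\right) \left(9 \left(6 \cdot 6 \cdot 1\right)^{2} + 8588\right) = 56756 \left(9 \left(36 \cdot 1\right)^{2} + 8588\right) = 56756 \left(9 \cdot 36^{2} + 8588\right) = 56756 \left(9 \cdot 1296 + 8588\right) = 56756 \left(11664 + 8588\right) = 56756 \cdot 20252 = 1149422512$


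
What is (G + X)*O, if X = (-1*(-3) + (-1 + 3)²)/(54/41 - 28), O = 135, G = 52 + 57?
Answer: 16059465/1094 ≈ 14680.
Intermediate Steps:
G = 109
X = -287/1094 (X = (3 + 2²)/(54*(1/41) - 28) = (3 + 4)/(54/41 - 28) = 7/(-1094/41) = 7*(-41/1094) = -287/1094 ≈ -0.26234)
(G + X)*O = (109 - 287/1094)*135 = (118959/1094)*135 = 16059465/1094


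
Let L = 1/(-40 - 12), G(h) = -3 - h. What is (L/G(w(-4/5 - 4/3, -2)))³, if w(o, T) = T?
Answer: 1/140608 ≈ 7.1120e-6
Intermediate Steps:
L = -1/52 (L = 1/(-52) = -1/52 ≈ -0.019231)
(L/G(w(-4/5 - 4/3, -2)))³ = (-1/(52*(-3 - 1*(-2))))³ = (-1/(52*(-3 + 2)))³ = (-1/52/(-1))³ = (-1/52*(-1))³ = (1/52)³ = 1/140608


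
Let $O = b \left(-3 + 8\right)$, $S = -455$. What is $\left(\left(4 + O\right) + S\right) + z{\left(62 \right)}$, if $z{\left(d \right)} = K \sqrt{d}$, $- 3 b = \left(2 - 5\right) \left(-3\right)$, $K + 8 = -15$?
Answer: $-466 - 23 \sqrt{62} \approx -647.1$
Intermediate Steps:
$K = -23$ ($K = -8 - 15 = -23$)
$b = -3$ ($b = - \frac{\left(2 - 5\right) \left(-3\right)}{3} = - \frac{\left(-3\right) \left(-3\right)}{3} = \left(- \frac{1}{3}\right) 9 = -3$)
$z{\left(d \right)} = - 23 \sqrt{d}$
$O = -15$ ($O = - 3 \left(-3 + 8\right) = \left(-3\right) 5 = -15$)
$\left(\left(4 + O\right) + S\right) + z{\left(62 \right)} = \left(\left(4 - 15\right) - 455\right) - 23 \sqrt{62} = \left(-11 - 455\right) - 23 \sqrt{62} = -466 - 23 \sqrt{62}$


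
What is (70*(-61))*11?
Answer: -46970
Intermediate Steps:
(70*(-61))*11 = -4270*11 = -46970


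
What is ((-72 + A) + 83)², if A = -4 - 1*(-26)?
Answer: 1089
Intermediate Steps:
A = 22 (A = -4 + 26 = 22)
((-72 + A) + 83)² = ((-72 + 22) + 83)² = (-50 + 83)² = 33² = 1089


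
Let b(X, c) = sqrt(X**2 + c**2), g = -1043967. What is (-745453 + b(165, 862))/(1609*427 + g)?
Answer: 745453/356924 - sqrt(770269)/356924 ≈ 2.0861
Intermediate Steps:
(-745453 + b(165, 862))/(1609*427 + g) = (-745453 + sqrt(165**2 + 862**2))/(1609*427 - 1043967) = (-745453 + sqrt(27225 + 743044))/(687043 - 1043967) = (-745453 + sqrt(770269))/(-356924) = (-745453 + sqrt(770269))*(-1/356924) = 745453/356924 - sqrt(770269)/356924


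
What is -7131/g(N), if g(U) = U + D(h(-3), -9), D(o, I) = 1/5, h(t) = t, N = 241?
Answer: -11885/402 ≈ -29.565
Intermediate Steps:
D(o, I) = ⅕
g(U) = ⅕ + U (g(U) = U + ⅕ = ⅕ + U)
-7131/g(N) = -7131/(⅕ + 241) = -7131/1206/5 = -7131*5/1206 = -11885/402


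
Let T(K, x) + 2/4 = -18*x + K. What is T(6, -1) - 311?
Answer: -575/2 ≈ -287.50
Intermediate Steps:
T(K, x) = -1/2 + K - 18*x (T(K, x) = -1/2 + (-18*x + K) = -1/2 + (K - 18*x) = -1/2 + K - 18*x)
T(6, -1) - 311 = (-1/2 + 6 - 18*(-1)) - 311 = (-1/2 + 6 + 18) - 311 = 47/2 - 311 = -575/2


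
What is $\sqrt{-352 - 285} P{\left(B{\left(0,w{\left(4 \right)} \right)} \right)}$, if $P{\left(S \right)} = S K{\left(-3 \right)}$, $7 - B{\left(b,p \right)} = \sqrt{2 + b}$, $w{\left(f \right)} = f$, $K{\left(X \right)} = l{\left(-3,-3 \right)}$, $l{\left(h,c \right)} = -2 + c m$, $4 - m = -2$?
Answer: $140 i \sqrt{13} \left(-7 + \sqrt{2}\right) \approx - 2819.6 i$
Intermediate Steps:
$m = 6$ ($m = 4 - -2 = 4 + 2 = 6$)
$l{\left(h,c \right)} = -2 + 6 c$ ($l{\left(h,c \right)} = -2 + c 6 = -2 + 6 c$)
$K{\left(X \right)} = -20$ ($K{\left(X \right)} = -2 + 6 \left(-3\right) = -2 - 18 = -20$)
$B{\left(b,p \right)} = 7 - \sqrt{2 + b}$
$P{\left(S \right)} = - 20 S$ ($P{\left(S \right)} = S \left(-20\right) = - 20 S$)
$\sqrt{-352 - 285} P{\left(B{\left(0,w{\left(4 \right)} \right)} \right)} = \sqrt{-352 - 285} \left(- 20 \left(7 - \sqrt{2 + 0}\right)\right) = \sqrt{-637} \left(- 20 \left(7 - \sqrt{2}\right)\right) = 7 i \sqrt{13} \left(-140 + 20 \sqrt{2}\right)$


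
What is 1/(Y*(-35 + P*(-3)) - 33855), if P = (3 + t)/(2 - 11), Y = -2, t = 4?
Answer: -3/101369 ≈ -2.9595e-5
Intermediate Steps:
P = -7/9 (P = (3 + 4)/(2 - 11) = 7/(-9) = 7*(-1/9) = -7/9 ≈ -0.77778)
1/(Y*(-35 + P*(-3)) - 33855) = 1/(-2*(-35 - 7/9*(-3)) - 33855) = 1/(-2*(-35 + 7/3) - 33855) = 1/(-2*(-98/3) - 33855) = 1/(196/3 - 33855) = 1/(-101369/3) = -3/101369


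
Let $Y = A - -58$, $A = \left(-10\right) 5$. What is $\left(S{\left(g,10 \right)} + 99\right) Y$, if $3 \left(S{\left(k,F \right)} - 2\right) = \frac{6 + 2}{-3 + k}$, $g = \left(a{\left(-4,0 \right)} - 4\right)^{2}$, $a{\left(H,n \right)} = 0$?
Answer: $\frac{31576}{39} \approx 809.64$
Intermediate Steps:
$A = -50$
$g = 16$ ($g = \left(0 - 4\right)^{2} = \left(-4\right)^{2} = 16$)
$S{\left(k,F \right)} = 2 + \frac{8}{3 \left(-3 + k\right)}$ ($S{\left(k,F \right)} = 2 + \frac{\left(6 + 2\right) \frac{1}{-3 + k}}{3} = 2 + \frac{8 \frac{1}{-3 + k}}{3} = 2 + \frac{8}{3 \left(-3 + k\right)}$)
$Y = 8$ ($Y = -50 - -58 = -50 + 58 = 8$)
$\left(S{\left(g,10 \right)} + 99\right) Y = \left(\frac{2 \left(-5 + 3 \cdot 16\right)}{3 \left(-3 + 16\right)} + 99\right) 8 = \left(\frac{2 \left(-5 + 48\right)}{3 \cdot 13} + 99\right) 8 = \left(\frac{2}{3} \cdot \frac{1}{13} \cdot 43 + 99\right) 8 = \left(\frac{86}{39} + 99\right) 8 = \frac{3947}{39} \cdot 8 = \frac{31576}{39}$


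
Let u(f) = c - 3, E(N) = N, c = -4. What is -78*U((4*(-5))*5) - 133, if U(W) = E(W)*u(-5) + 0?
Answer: -54733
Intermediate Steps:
u(f) = -7 (u(f) = -4 - 3 = -7)
U(W) = -7*W (U(W) = W*(-7) + 0 = -7*W + 0 = -7*W)
-78*U((4*(-5))*5) - 133 = -(-546)*(4*(-5))*5 - 133 = -(-546)*(-20*5) - 133 = -(-546)*(-100) - 133 = -78*700 - 133 = -54600 - 133 = -54733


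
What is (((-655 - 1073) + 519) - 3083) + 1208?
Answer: -3084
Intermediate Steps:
(((-655 - 1073) + 519) - 3083) + 1208 = ((-1728 + 519) - 3083) + 1208 = (-1209 - 3083) + 1208 = -4292 + 1208 = -3084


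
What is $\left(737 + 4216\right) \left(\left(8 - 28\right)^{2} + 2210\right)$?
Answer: $12927330$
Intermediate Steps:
$\left(737 + 4216\right) \left(\left(8 - 28\right)^{2} + 2210\right) = 4953 \left(\left(-20\right)^{2} + 2210\right) = 4953 \left(400 + 2210\right) = 4953 \cdot 2610 = 12927330$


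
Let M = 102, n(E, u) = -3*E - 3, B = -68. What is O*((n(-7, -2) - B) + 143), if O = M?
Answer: 23358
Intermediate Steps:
n(E, u) = -3 - 3*E
O = 102
O*((n(-7, -2) - B) + 143) = 102*(((-3 - 3*(-7)) - 1*(-68)) + 143) = 102*(((-3 + 21) + 68) + 143) = 102*((18 + 68) + 143) = 102*(86 + 143) = 102*229 = 23358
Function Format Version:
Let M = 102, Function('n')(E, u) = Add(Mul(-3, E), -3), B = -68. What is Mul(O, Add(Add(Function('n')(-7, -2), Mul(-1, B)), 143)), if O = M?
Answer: 23358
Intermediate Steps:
Function('n')(E, u) = Add(-3, Mul(-3, E))
O = 102
Mul(O, Add(Add(Function('n')(-7, -2), Mul(-1, B)), 143)) = Mul(102, Add(Add(Add(-3, Mul(-3, -7)), Mul(-1, -68)), 143)) = Mul(102, Add(Add(Add(-3, 21), 68), 143)) = Mul(102, Add(Add(18, 68), 143)) = Mul(102, Add(86, 143)) = Mul(102, 229) = 23358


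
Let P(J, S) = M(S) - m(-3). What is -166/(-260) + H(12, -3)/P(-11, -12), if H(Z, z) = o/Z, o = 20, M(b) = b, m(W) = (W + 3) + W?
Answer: 1591/3510 ≈ 0.45328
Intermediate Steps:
m(W) = 3 + 2*W (m(W) = (3 + W) + W = 3 + 2*W)
H(Z, z) = 20/Z
P(J, S) = 3 + S (P(J, S) = S - (3 + 2*(-3)) = S - (3 - 6) = S - 1*(-3) = S + 3 = 3 + S)
-166/(-260) + H(12, -3)/P(-11, -12) = -166/(-260) + (20/12)/(3 - 12) = -166*(-1/260) + (20*(1/12))/(-9) = 83/130 + (5/3)*(-1/9) = 83/130 - 5/27 = 1591/3510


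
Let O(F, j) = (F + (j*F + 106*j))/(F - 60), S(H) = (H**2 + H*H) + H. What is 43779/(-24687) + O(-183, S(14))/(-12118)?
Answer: -14410129529/8077240782 ≈ -1.7840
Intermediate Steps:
S(H) = H + 2*H**2 (S(H) = (H**2 + H**2) + H = 2*H**2 + H = H + 2*H**2)
O(F, j) = (F + 106*j + F*j)/(-60 + F) (O(F, j) = (F + (F*j + 106*j))/(-60 + F) = (F + (106*j + F*j))/(-60 + F) = (F + 106*j + F*j)/(-60 + F))
43779/(-24687) + O(-183, S(14))/(-12118) = 43779/(-24687) + ((-183 + 106*(14*(1 + 2*14)) - 2562*(1 + 2*14))/(-60 - 183))/(-12118) = 43779*(-1/24687) + ((-183 + 106*(14*(1 + 28)) - 2562*(1 + 28))/(-243))*(-1/12118) = -14593/8229 - (-183 + 106*(14*29) - 2562*29)/243*(-1/12118) = -14593/8229 - (-183 + 106*406 - 183*406)/243*(-1/12118) = -14593/8229 - (-183 + 43036 - 74298)/243*(-1/12118) = -14593/8229 - 1/243*(-31445)*(-1/12118) = -14593/8229 + (31445/243)*(-1/12118) = -14593/8229 - 31445/2944674 = -14410129529/8077240782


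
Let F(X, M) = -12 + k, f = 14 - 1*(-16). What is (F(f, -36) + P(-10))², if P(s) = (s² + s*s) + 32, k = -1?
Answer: 47961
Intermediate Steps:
P(s) = 32 + 2*s² (P(s) = (s² + s²) + 32 = 2*s² + 32 = 32 + 2*s²)
f = 30 (f = 14 + 16 = 30)
F(X, M) = -13 (F(X, M) = -12 - 1 = -13)
(F(f, -36) + P(-10))² = (-13 + (32 + 2*(-10)²))² = (-13 + (32 + 2*100))² = (-13 + (32 + 200))² = (-13 + 232)² = 219² = 47961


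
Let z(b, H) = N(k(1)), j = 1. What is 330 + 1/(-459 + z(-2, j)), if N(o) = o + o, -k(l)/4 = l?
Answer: 154109/467 ≈ 330.00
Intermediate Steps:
k(l) = -4*l
N(o) = 2*o
z(b, H) = -8 (z(b, H) = 2*(-4*1) = 2*(-4) = -8)
330 + 1/(-459 + z(-2, j)) = 330 + 1/(-459 - 8) = 330 + 1/(-467) = 330 - 1/467 = 154109/467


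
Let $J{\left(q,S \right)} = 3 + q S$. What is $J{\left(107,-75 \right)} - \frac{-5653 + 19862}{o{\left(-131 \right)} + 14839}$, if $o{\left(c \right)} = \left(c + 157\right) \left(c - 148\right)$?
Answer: $- \frac{60861079}{7585} \approx -8023.9$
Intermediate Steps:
$J{\left(q,S \right)} = 3 + S q$
$o{\left(c \right)} = \left(-148 + c\right) \left(157 + c\right)$ ($o{\left(c \right)} = \left(157 + c\right) \left(-148 + c\right) = \left(-148 + c\right) \left(157 + c\right)$)
$J{\left(107,-75 \right)} - \frac{-5653 + 19862}{o{\left(-131 \right)} + 14839} = \left(3 - 8025\right) - \frac{-5653 + 19862}{\left(-23236 + \left(-131\right)^{2} + 9 \left(-131\right)\right) + 14839} = \left(3 - 8025\right) - \frac{14209}{\left(-23236 + 17161 - 1179\right) + 14839} = -8022 - \frac{14209}{-7254 + 14839} = -8022 - \frac{14209}{7585} = - \frac{60861079}{7585}$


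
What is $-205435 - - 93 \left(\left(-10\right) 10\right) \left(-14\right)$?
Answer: $-75235$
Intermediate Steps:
$-205435 - - 93 \left(\left(-10\right) 10\right) \left(-14\right) = -205435 - \left(-93\right) \left(-100\right) \left(-14\right) = -205435 - 9300 \left(-14\right) = -205435 - -130200 = -205435 + 130200 = -75235$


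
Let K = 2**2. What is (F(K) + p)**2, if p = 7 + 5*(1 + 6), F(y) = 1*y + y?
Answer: 2500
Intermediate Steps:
K = 4
F(y) = 2*y (F(y) = y + y = 2*y)
p = 42 (p = 7 + 5*7 = 7 + 35 = 42)
(F(K) + p)**2 = (2*4 + 42)**2 = (8 + 42)**2 = 50**2 = 2500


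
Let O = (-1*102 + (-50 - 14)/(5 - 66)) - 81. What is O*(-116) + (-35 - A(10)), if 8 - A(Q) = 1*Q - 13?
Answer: 1284678/61 ≈ 21060.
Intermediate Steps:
A(Q) = 21 - Q (A(Q) = 8 - (1*Q - 13) = 8 - (Q - 13) = 8 - (-13 + Q) = 8 + (13 - Q) = 21 - Q)
O = -11099/61 (O = (-102 - 64/(-61)) - 81 = (-102 - 64*(-1/61)) - 81 = (-102 + 64/61) - 81 = -6158/61 - 81 = -11099/61 ≈ -181.95)
O*(-116) + (-35 - A(10)) = -11099/61*(-116) + (-35 - (21 - 1*10)) = 1287484/61 + (-35 - (21 - 10)) = 1287484/61 + (-35 - 1*11) = 1287484/61 + (-35 - 11) = 1287484/61 - 46 = 1284678/61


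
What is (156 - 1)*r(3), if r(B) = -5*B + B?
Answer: -1860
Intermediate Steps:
r(B) = -4*B
(156 - 1)*r(3) = (156 - 1)*(-4*3) = 155*(-12) = -1860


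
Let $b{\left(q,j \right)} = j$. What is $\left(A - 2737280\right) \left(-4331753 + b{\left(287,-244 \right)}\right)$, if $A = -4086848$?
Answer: $29562102023616$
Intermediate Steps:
$\left(A - 2737280\right) \left(-4331753 + b{\left(287,-244 \right)}\right) = \left(-4086848 - 2737280\right) \left(-4331753 - 244\right) = \left(-6824128\right) \left(-4331997\right) = 29562102023616$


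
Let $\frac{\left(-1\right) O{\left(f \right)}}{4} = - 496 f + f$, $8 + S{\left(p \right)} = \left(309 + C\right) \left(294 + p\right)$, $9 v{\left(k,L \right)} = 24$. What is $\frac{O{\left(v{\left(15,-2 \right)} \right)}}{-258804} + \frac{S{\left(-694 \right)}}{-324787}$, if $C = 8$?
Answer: $\frac{2591961856}{7004681229} \approx 0.37003$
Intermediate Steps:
$v{\left(k,L \right)} = \frac{8}{3}$ ($v{\left(k,L \right)} = \frac{1}{9} \cdot 24 = \frac{8}{3}$)
$S{\left(p \right)} = 93190 + 317 p$ ($S{\left(p \right)} = -8 + \left(309 + 8\right) \left(294 + p\right) = -8 + 317 \left(294 + p\right) = -8 + \left(93198 + 317 p\right) = 93190 + 317 p$)
$O{\left(f \right)} = 1980 f$ ($O{\left(f \right)} = - 4 \left(- 496 f + f\right) = - 4 \left(- 495 f\right) = 1980 f$)
$\frac{O{\left(v{\left(15,-2 \right)} \right)}}{-258804} + \frac{S{\left(-694 \right)}}{-324787} = \frac{1980 \cdot \frac{8}{3}}{-258804} + \frac{93190 + 317 \left(-694\right)}{-324787} = 5280 \left(- \frac{1}{258804}\right) + \left(93190 - 219998\right) \left(- \frac{1}{324787}\right) = - \frac{440}{21567} - - \frac{126808}{324787} = - \frac{440}{21567} + \frac{126808}{324787} = \frac{2591961856}{7004681229}$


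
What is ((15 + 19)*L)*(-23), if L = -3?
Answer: 2346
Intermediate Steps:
((15 + 19)*L)*(-23) = ((15 + 19)*(-3))*(-23) = (34*(-3))*(-23) = -102*(-23) = 2346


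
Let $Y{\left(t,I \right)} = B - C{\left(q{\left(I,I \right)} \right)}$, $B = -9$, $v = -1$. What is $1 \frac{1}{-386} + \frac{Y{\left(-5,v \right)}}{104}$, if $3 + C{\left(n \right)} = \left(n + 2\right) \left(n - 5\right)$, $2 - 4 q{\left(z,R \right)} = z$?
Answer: $\frac{1287}{24704} \approx 0.052097$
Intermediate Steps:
$q{\left(z,R \right)} = \frac{1}{2} - \frac{z}{4}$
$C{\left(n \right)} = -3 + \left(-5 + n\right) \left(2 + n\right)$ ($C{\left(n \right)} = -3 + \left(n + 2\right) \left(n - 5\right) = -3 + \left(2 + n\right) \left(-5 + n\right) = -3 + \left(-5 + n\right) \left(2 + n\right)$)
$Y{\left(t,I \right)} = \frac{11}{2} - \left(\frac{1}{2} - \frac{I}{4}\right)^{2} - \frac{3 I}{4}$ ($Y{\left(t,I \right)} = -9 - \left(-13 + \left(\frac{1}{2} - \frac{I}{4}\right)^{2} - 3 \left(\frac{1}{2} - \frac{I}{4}\right)\right) = -9 - \left(-13 + \left(\frac{1}{2} - \frac{I}{4}\right)^{2} + \left(- \frac{3}{2} + \frac{3 I}{4}\right)\right) = -9 - \left(- \frac{29}{2} + \left(\frac{1}{2} - \frac{I}{4}\right)^{2} + \frac{3 I}{4}\right) = \frac{11}{2} - \left(\frac{1}{2} - \frac{I}{4}\right)^{2} - \frac{3 I}{4}$)
$1 \frac{1}{-386} + \frac{Y{\left(-5,v \right)}}{104} = 1 \frac{1}{-386} + \frac{\frac{21}{4} - - \frac{1}{2} - \frac{\left(-1\right)^{2}}{16}}{104} = 1 \left(- \frac{1}{386}\right) + \left(\frac{21}{4} + \frac{1}{2} - \frac{1}{16}\right) \frac{1}{104} = - \frac{1}{386} + \left(\frac{21}{4} + \frac{1}{2} - \frac{1}{16}\right) \frac{1}{104} = - \frac{1}{386} + \frac{91}{16} \cdot \frac{1}{104} = - \frac{1}{386} + \frac{7}{128} = \frac{1287}{24704}$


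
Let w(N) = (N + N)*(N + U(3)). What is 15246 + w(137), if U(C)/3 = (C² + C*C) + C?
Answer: 70046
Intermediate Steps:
U(C) = 3*C + 6*C² (U(C) = 3*((C² + C*C) + C) = 3*((C² + C²) + C) = 3*(2*C² + C) = 3*(C + 2*C²) = 3*C + 6*C²)
w(N) = 2*N*(63 + N) (w(N) = (N + N)*(N + 3*3*(1 + 2*3)) = (2*N)*(N + 3*3*(1 + 6)) = (2*N)*(N + 3*3*7) = (2*N)*(N + 63) = (2*N)*(63 + N) = 2*N*(63 + N))
15246 + w(137) = 15246 + 2*137*(63 + 137) = 15246 + 2*137*200 = 15246 + 54800 = 70046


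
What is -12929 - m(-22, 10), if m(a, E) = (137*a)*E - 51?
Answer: 17262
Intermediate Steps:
m(a, E) = -51 + 137*E*a (m(a, E) = 137*E*a - 51 = -51 + 137*E*a)
-12929 - m(-22, 10) = -12929 - (-51 + 137*10*(-22)) = -12929 - (-51 - 30140) = -12929 - 1*(-30191) = -12929 + 30191 = 17262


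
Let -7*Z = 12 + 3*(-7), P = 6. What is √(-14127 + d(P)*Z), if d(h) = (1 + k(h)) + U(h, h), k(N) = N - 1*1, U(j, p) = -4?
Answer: I*√692097/7 ≈ 118.85*I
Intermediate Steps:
k(N) = -1 + N (k(N) = N - 1 = -1 + N)
Z = 9/7 (Z = -(12 + 3*(-7))/7 = -(12 - 21)/7 = -⅐*(-9) = 9/7 ≈ 1.2857)
d(h) = -4 + h (d(h) = (1 + (-1 + h)) - 4 = h - 4 = -4 + h)
√(-14127 + d(P)*Z) = √(-14127 + (-4 + 6)*(9/7)) = √(-14127 + 2*(9/7)) = √(-14127 + 18/7) = √(-98871/7) = I*√692097/7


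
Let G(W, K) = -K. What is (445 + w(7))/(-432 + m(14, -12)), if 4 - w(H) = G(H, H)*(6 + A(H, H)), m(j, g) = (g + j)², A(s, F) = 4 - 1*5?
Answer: -121/107 ≈ -1.1308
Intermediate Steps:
A(s, F) = -1 (A(s, F) = 4 - 5 = -1)
w(H) = 4 + 5*H (w(H) = 4 - (-H)*(6 - 1) = 4 - (-H)*5 = 4 - (-5)*H = 4 + 5*H)
(445 + w(7))/(-432 + m(14, -12)) = (445 + (4 + 5*7))/(-432 + (-12 + 14)²) = (445 + (4 + 35))/(-432 + 2²) = (445 + 39)/(-432 + 4) = 484/(-428) = 484*(-1/428) = -121/107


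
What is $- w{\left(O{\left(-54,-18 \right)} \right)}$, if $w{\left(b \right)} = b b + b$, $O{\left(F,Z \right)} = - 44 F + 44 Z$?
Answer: $-2510640$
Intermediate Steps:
$w{\left(b \right)} = b + b^{2}$ ($w{\left(b \right)} = b^{2} + b = b + b^{2}$)
$- w{\left(O{\left(-54,-18 \right)} \right)} = - \left(\left(-44\right) \left(-54\right) + 44 \left(-18\right)\right) \left(1 + \left(\left(-44\right) \left(-54\right) + 44 \left(-18\right)\right)\right) = - \left(2376 - 792\right) \left(1 + \left(2376 - 792\right)\right) = - 1584 \left(1 + 1584\right) = - 1584 \cdot 1585 = \left(-1\right) 2510640 = -2510640$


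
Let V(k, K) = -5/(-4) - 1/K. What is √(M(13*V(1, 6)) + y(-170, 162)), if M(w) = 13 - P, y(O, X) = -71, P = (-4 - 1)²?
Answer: I*√83 ≈ 9.1104*I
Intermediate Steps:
V(k, K) = 5/4 - 1/K (V(k, K) = -5*(-¼) - 1/K = 5/4 - 1/K)
P = 25 (P = (-5)² = 25)
M(w) = -12 (M(w) = 13 - 1*25 = 13 - 25 = -12)
√(M(13*V(1, 6)) + y(-170, 162)) = √(-12 - 71) = √(-83) = I*√83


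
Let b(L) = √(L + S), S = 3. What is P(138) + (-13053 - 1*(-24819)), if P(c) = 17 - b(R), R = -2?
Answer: 11782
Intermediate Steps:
b(L) = √(3 + L) (b(L) = √(L + 3) = √(3 + L))
P(c) = 16 (P(c) = 17 - √(3 - 2) = 17 - √1 = 17 - 1*1 = 17 - 1 = 16)
P(138) + (-13053 - 1*(-24819)) = 16 + (-13053 - 1*(-24819)) = 16 + (-13053 + 24819) = 16 + 11766 = 11782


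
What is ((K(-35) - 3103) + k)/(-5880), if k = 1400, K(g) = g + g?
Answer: 591/1960 ≈ 0.30153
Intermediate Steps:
K(g) = 2*g
((K(-35) - 3103) + k)/(-5880) = ((2*(-35) - 3103) + 1400)/(-5880) = ((-70 - 3103) + 1400)*(-1/5880) = (-3173 + 1400)*(-1/5880) = -1773*(-1/5880) = 591/1960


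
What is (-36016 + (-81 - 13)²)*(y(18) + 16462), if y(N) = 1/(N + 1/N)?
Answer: -29083513248/65 ≈ -4.4744e+8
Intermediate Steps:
(-36016 + (-81 - 13)²)*(y(18) + 16462) = (-36016 + (-81 - 13)²)*(18/(1 + 18²) + 16462) = (-36016 + (-94)²)*(18/(1 + 324) + 16462) = (-36016 + 8836)*(18/325 + 16462) = -27180*(18*(1/325) + 16462) = -27180*(18/325 + 16462) = -27180*5350168/325 = -29083513248/65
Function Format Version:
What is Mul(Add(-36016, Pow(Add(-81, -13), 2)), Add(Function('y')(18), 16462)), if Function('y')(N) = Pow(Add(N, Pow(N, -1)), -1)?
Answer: Rational(-29083513248, 65) ≈ -4.4744e+8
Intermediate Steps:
Mul(Add(-36016, Pow(Add(-81, -13), 2)), Add(Function('y')(18), 16462)) = Mul(Add(-36016, Pow(Add(-81, -13), 2)), Add(Mul(18, Pow(Add(1, Pow(18, 2)), -1)), 16462)) = Mul(Add(-36016, Pow(-94, 2)), Add(Mul(18, Pow(Add(1, 324), -1)), 16462)) = Mul(Add(-36016, 8836), Add(Mul(18, Pow(325, -1)), 16462)) = Mul(-27180, Add(Mul(18, Rational(1, 325)), 16462)) = Mul(-27180, Add(Rational(18, 325), 16462)) = Mul(-27180, Rational(5350168, 325)) = Rational(-29083513248, 65)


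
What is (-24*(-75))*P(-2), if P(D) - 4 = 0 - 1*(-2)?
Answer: 10800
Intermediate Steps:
P(D) = 6 (P(D) = 4 + (0 - 1*(-2)) = 4 + (0 + 2) = 4 + 2 = 6)
(-24*(-75))*P(-2) = -24*(-75)*6 = 1800*6 = 10800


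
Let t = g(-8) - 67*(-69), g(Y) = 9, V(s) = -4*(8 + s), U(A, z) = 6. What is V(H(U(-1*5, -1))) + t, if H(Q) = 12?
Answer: 4552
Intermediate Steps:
V(s) = -32 - 4*s
t = 4632 (t = 9 - 67*(-69) = 9 + 4623 = 4632)
V(H(U(-1*5, -1))) + t = (-32 - 4*12) + 4632 = (-32 - 48) + 4632 = -80 + 4632 = 4552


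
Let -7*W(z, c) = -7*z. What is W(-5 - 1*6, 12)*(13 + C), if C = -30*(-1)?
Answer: -473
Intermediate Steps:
W(z, c) = z (W(z, c) = -(-1)*z = z)
C = 30
W(-5 - 1*6, 12)*(13 + C) = (-5 - 1*6)*(13 + 30) = (-5 - 6)*43 = -11*43 = -473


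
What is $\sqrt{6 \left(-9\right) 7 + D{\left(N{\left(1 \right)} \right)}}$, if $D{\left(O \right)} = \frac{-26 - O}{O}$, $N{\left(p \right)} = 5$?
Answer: $\frac{i \sqrt{9605}}{5} \approx 19.601 i$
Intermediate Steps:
$D{\left(O \right)} = \frac{-26 - O}{O}$
$\sqrt{6 \left(-9\right) 7 + D{\left(N{\left(1 \right)} \right)}} = \sqrt{6 \left(-9\right) 7 + \frac{-26 - 5}{5}} = \sqrt{\left(-54\right) 7 + \frac{-26 - 5}{5}} = \sqrt{-378 + \frac{1}{5} \left(-31\right)} = \sqrt{-378 - \frac{31}{5}} = \sqrt{- \frac{1921}{5}} = \frac{i \sqrt{9605}}{5}$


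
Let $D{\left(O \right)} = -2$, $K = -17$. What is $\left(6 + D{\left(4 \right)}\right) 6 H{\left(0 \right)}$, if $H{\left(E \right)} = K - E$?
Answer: $-408$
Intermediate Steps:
$H{\left(E \right)} = -17 - E$
$\left(6 + D{\left(4 \right)}\right) 6 H{\left(0 \right)} = \left(6 - 2\right) 6 \left(-17 - 0\right) = 4 \cdot 6 \left(-17 + 0\right) = 24 \left(-17\right) = -408$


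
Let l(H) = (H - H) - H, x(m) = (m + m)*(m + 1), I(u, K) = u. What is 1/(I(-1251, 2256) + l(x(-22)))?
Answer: -1/2175 ≈ -0.00045977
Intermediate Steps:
x(m) = 2*m*(1 + m) (x(m) = (2*m)*(1 + m) = 2*m*(1 + m))
l(H) = -H (l(H) = 0 - H = -H)
1/(I(-1251, 2256) + l(x(-22))) = 1/(-1251 - 2*(-22)*(1 - 22)) = 1/(-1251 - 2*(-22)*(-21)) = 1/(-1251 - 1*924) = 1/(-1251 - 924) = 1/(-2175) = -1/2175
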